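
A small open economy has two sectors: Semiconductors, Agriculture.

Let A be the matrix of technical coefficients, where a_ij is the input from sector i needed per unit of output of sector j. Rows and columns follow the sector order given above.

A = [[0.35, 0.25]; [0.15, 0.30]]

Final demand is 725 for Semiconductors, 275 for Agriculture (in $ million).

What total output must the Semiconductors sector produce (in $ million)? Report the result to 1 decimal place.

I − A =
  [   0.65    -0.25]
  [  -0.15     0.70]
det(I−A) = (0.65)(0.70) − (-0.25)(-0.15) = 0.4175
adj(I−A) = [[0.70, 0.25], [0.15, 0.65]]
(I − A)⁻¹ = adj(I−A) / det(I−A) ≈
  [   1.6766     0.5988]
  [   0.3593     1.5569]
x = (I − A)⁻¹ d = adj(I−A)·d / det(I−A), with det(I−A) = 0.4175:
  x_1 = (0.70·725 + 0.25·275) / 0.4175 = 576.25 / 0.4175 ≈ 1380.2
  x_2 = (0.15·725 + 0.65·275) / 0.4175 = 287.50 / 0.4175 ≈ 688.6

x_1 = 1380.2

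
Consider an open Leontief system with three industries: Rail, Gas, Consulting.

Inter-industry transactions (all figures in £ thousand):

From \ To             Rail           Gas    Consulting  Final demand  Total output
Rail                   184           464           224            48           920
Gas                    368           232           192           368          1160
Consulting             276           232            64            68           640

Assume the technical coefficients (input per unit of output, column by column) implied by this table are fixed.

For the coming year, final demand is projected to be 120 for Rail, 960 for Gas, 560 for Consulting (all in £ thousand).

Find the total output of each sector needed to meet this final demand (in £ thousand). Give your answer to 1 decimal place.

x_R = 3033.9, x_G = 3632.2, x_C = 2440.7

Technical coefficients a_ij = z_ij / X_j:
  a_RR = 184/920 = 0.20, a_GR = 368/920 = 0.40, a_CR = 276/920 = 0.30
  a_RG = 464/1160 = 0.40, a_GG = 232/1160 = 0.20, a_CG = 232/1160 = 0.20
  a_RC = 224/640 = 0.35, a_GC = 192/640 = 0.30, a_CC = 64/640 = 0.10
I − A =
  [   0.80    -0.40    -0.35]
  [  -0.40     0.80    -0.30]
  [  -0.30    -0.20     0.90]
Cofactors of I−A, C_ij = (−1)^(i+j)·(minor ij) (rows/columns in the sector order above):
  C_11 = (0.80)(0.90) − (-0.30)(-0.20) = 0.6600
  C_12 = −[(-0.40)(0.90) − (-0.30)(-0.30)] = 0.4500
  C_13 = (-0.40)(-0.20) − (0.80)(-0.30) = 0.3200
  C_21 = −[(-0.40)(0.90) − (-0.35)(-0.20)] = 0.4300
  C_22 = (0.80)(0.90) − (-0.35)(-0.30) = 0.6150
  C_23 = −[(0.80)(-0.20) − (-0.40)(-0.30)] = 0.2800
  C_31 = (-0.40)(-0.30) − (-0.35)(0.80) = 0.4000
  C_32 = −[(0.80)(-0.30) − (-0.35)(-0.40)] = 0.3800
  C_33 = (0.80)(0.80) − (-0.40)(-0.40) = 0.4800
det(I−A) = Σ_j (I−A)_1j·C_1j = (0.80)(0.6600) + (-0.40)(0.4500) + (-0.35)(0.3200) = 0.2360
adj(I−A) = Cᵀ =
  [ 0.6600   0.4300   0.4000]
  [ 0.4500   0.6150   0.3800]
  [ 0.3200   0.2800   0.4800]
(I − A)⁻¹ = adj(I−A) / det(I−A) ≈
  [   2.7966     1.8220     1.6949]
  [   1.9068     2.6059     1.6102]
  [   1.3559     1.1864     2.0339]
x = (I − A)⁻¹ d = adj(I−A)·d / det(I−A), with det(I−A) = 0.2360:
  x_R = (0.6600·120 + 0.4300·960 + 0.4000·560) / 0.2360 = 716.00 / 0.2360 ≈ 3033.9
  x_G = (0.4500·120 + 0.6150·960 + 0.3800·560) / 0.2360 = 857.20 / 0.2360 ≈ 3632.2
  x_C = (0.3200·120 + 0.2800·960 + 0.4800·560) / 0.2360 = 576.00 / 0.2360 ≈ 2440.7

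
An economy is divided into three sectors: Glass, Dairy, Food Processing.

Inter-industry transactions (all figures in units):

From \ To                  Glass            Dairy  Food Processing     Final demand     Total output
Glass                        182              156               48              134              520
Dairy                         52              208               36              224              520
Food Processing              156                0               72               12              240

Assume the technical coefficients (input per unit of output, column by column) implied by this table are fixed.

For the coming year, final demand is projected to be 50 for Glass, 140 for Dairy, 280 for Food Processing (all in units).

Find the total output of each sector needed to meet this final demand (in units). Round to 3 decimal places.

x_1 = 477.037, x_2 = 463.951, x_3 = 604.444

Technical coefficients a_ij = z_ij / X_j:
  a_11 = 182/520 = 0.35, a_21 = 52/520 = 0.10, a_31 = 156/520 = 0.30
  a_12 = 156/520 = 0.30, a_22 = 208/520 = 0.40, a_32 = 0/520 = 0.00
  a_13 = 48/240 = 0.20, a_23 = 36/240 = 0.15, a_33 = 72/240 = 0.30
I − A =
  [   0.65    -0.30    -0.20]
  [  -0.10     0.60    -0.15]
  [  -0.30     0.00     0.70]
Cofactors of I−A, C_ij = (−1)^(i+j)·(minor ij) (rows/columns in the sector order above):
  C_11 = (0.60)(0.70) − (-0.15)(0.00) = 0.4200
  C_12 = −[(-0.10)(0.70) − (-0.15)(-0.30)] = 0.1150
  C_13 = (-0.10)(0.00) − (0.60)(-0.30) = 0.1800
  C_21 = −[(-0.30)(0.70) − (-0.20)(0.00)] = 0.2100
  C_22 = (0.65)(0.70) − (-0.20)(-0.30) = 0.3950
  C_23 = −[(0.65)(0.00) − (-0.30)(-0.30)] = 0.0900
  C_31 = (-0.30)(-0.15) − (-0.20)(0.60) = 0.1650
  C_32 = −[(0.65)(-0.15) − (-0.20)(-0.10)] = 0.1175
  C_33 = (0.65)(0.60) − (-0.30)(-0.10) = 0.3600
det(I−A) = Σ_j (I−A)_1j·C_1j = (0.65)(0.4200) + (-0.30)(0.1150) + (-0.20)(0.1800) = 0.2025
adj(I−A) = Cᵀ =
  [ 0.4200   0.2100   0.1650]
  [ 0.1150   0.3950   0.1175]
  [ 0.1800   0.0900   0.3600]
(I − A)⁻¹ = adj(I−A) / det(I−A) ≈
  [   2.0741     1.0370     0.8148]
  [   0.5679     1.9506     0.5802]
  [   0.8889     0.4444     1.7778]
x = (I − A)⁻¹ d = adj(I−A)·d / det(I−A), with det(I−A) = 0.2025:
  x_1 = (0.4200·50 + 0.2100·140 + 0.1650·280) / 0.2025 = 96.60 / 0.2025 ≈ 477.037
  x_2 = (0.1150·50 + 0.3950·140 + 0.1175·280) / 0.2025 = 93.95 / 0.2025 ≈ 463.951
  x_3 = (0.1800·50 + 0.0900·140 + 0.3600·280) / 0.2025 = 122.40 / 0.2025 ≈ 604.444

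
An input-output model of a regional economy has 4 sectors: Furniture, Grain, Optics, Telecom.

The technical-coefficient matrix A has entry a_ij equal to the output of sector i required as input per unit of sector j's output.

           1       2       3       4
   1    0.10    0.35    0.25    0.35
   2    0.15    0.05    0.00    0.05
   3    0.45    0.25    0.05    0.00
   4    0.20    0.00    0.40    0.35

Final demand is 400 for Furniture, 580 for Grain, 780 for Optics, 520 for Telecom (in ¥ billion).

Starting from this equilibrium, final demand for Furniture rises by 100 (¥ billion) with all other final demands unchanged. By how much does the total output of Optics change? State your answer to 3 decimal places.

I − A =
  [   0.90    -0.35    -0.25    -0.35]
  [  -0.15     0.95     0.00    -0.05]
  [  -0.45    -0.25     0.95     0.00]
  [  -0.20     0.00    -0.40     0.65]
Compute the cofactors C_ij = (−1)^(i+j)·(3×3 minor ij) of I−A; the adjugate is their transpose:
adj(I−A) = Cᵀ =
  [ 0.581625   0.291750   0.294375   0.335625]
  [ 0.111125   0.353125   0.065875   0.087000]
  [ 0.304750   0.231125   0.451625   0.181875]
  [ 0.366500   0.232000   0.368500   0.646125]
det(I−A) = Σ_j (I−A)_1j·C_1j = (0.90)(0.581625) + (-0.35)(0.111125) + (-0.25)(0.304750) + (-0.35)(0.366500) = 0.28010625
(I − A)⁻¹ = adj(I−A) / det(I−A) ≈
  [   2.0764     1.0416     1.0509     1.1982]
  [   0.3967     1.2607     0.2352     0.3106]
  [   1.0880     0.8251     1.6123     0.6493]
  [   1.3084     0.8283     1.3156     2.3067]
Δx = (I − A)⁻¹ Δd with Δd having +100 in the Furniture component and 0 elsewhere.
So Δx_3 = L_31 · (+100), where L_31 = adj(I−A)_31 / det(I−A) = 0.304750 / 0.28010625.
Δx_3 = 0.304750 × (+100) / 0.28010625 = 30.475 / 0.28010625 ≈ 108.798.

Δx_3 = 108.798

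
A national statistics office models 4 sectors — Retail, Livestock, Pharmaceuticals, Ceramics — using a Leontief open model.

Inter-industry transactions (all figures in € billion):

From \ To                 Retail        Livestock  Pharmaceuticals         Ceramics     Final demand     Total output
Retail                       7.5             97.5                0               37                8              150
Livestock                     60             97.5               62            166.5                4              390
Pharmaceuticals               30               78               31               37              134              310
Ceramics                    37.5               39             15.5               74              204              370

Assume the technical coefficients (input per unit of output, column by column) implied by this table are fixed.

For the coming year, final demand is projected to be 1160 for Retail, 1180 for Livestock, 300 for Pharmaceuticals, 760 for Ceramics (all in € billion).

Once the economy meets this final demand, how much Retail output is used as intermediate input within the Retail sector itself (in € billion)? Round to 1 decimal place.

Technical coefficients a_ij = z_ij / X_j:
  a_RR = 7.5/150 = 0.05, a_LR = 60/150 = 0.40, a_PR = 30/150 = 0.20, a_CR = 37.5/150 = 0.25
  a_RL = 97.5/390 = 0.25, a_LL = 97.5/390 = 0.25, a_PL = 78/390 = 0.20, a_CL = 39/390 = 0.10
  a_RP = 0/310 = 0.00, a_LP = 62/310 = 0.20, a_PP = 31/310 = 0.10, a_CP = 15.5/310 = 0.05
  a_RC = 37/370 = 0.10, a_LC = 166.5/370 = 0.45, a_PC = 37/370 = 0.10, a_CC = 74/370 = 0.20
I − A =
  [   0.95    -0.25     0.00    -0.10]
  [  -0.40     0.75    -0.20    -0.45]
  [  -0.20    -0.20     0.90    -0.10]
  [  -0.25    -0.10    -0.05     0.80]
Compute the cofactors C_ij = (−1)^(i+j)·(3×3 minor ij) of I−A; the adjugate is their transpose:
adj(I−A) = Cᵀ =
  [ 0.457250   0.188750   0.051375   0.169750]
  [ 0.428750   0.655750   0.170375   0.443750]
  [ 0.220250   0.204750   0.396375   0.192250]
  [ 0.210250   0.153750   0.062125   0.503250]
det(I−A) = Σ_j (I−A)_1j·C_1j = (0.95)(0.457250) + (-0.25)(0.428750) + (0.00)(0.220250) + (-0.10)(0.210250) = 0.306175
(I − A)⁻¹ = adj(I−A) / det(I−A) ≈
  [   1.4934     0.6165     0.1678     0.5544]
  [   1.4003     2.1417     0.5565     1.4493]
  [   0.7194     0.6687     1.2946     0.6279]
  [   0.6867     0.5022     0.2029     1.6437]
First solve x = (I − A)⁻¹ d = adj(I−A)·d / det(I−A); in particular x_R = (0.457250·1160 + 0.188750·1180 + 0.051375·300 + 0.169750·760) / 0.306175 = 897.5575 / 0.306175 ≈ 2931.518.
Intermediate flow from R to R: z_RR = a_RR · x_R = 0.05 × 897.5575 / 0.306175 = 44.877875 / 0.306175 ≈ 146.6.

z_RR = 146.6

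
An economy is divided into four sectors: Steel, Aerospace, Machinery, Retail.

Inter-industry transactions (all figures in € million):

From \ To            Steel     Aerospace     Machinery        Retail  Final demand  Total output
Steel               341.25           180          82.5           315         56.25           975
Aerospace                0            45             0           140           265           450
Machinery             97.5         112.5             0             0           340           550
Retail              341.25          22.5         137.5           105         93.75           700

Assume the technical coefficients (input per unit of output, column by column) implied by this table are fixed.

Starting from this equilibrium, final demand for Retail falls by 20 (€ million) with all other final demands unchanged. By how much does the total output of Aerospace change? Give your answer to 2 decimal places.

Technical coefficients a_ij = z_ij / X_j:
  a_11 = 341.25/975 = 0.35, a_21 = 0/975 = 0.00, a_31 = 97.5/975 = 0.10, a_41 = 341.25/975 = 0.35
  a_12 = 180/450 = 0.40, a_22 = 45/450 = 0.10, a_32 = 112.5/450 = 0.25, a_42 = 22.5/450 = 0.05
  a_13 = 82.5/550 = 0.15, a_23 = 0/550 = 0.00, a_33 = 0/550 = 0.00, a_43 = 137.5/550 = 0.25
  a_14 = 315/700 = 0.45, a_24 = 140/700 = 0.20, a_34 = 0/700 = 0.00, a_44 = 105/700 = 0.15
I − A =
  [   0.65    -0.40    -0.15    -0.45]
  [   0.00     0.90     0.00    -0.20]
  [  -0.10    -0.25     1.00     0.00]
  [  -0.35    -0.05    -0.25     0.85]
Compute the cofactors C_ij = (−1)^(i+j)·(3×3 minor ij) of I−A; the adjugate is their transpose:
adj(I−A) = Cᵀ =
  [ 0.7425   0.4225   0.2345   0.4925]
  [ 0.0750   0.3710   0.0430   0.1270]
  [ 0.0930   0.1350   0.3210   0.0810]
  [ 0.3375   0.2355   0.1935   0.5715]
det(I−A) = Σ_j (I−A)_1j·C_1j = (0.65)(0.7425) + (-0.40)(0.0750) + (-0.15)(0.0930) + (-0.45)(0.3375) = 0.2868
(I − A)⁻¹ = adj(I−A) / det(I−A) ≈
  [   2.5889     1.4732     0.8176     1.7172]
  [   0.2615     1.2936     0.1499     0.4428]
  [   0.3243     0.4707     1.1192     0.2824]
  [   1.1768     0.8211     0.6747     1.9927]
Δx = (I − A)⁻¹ Δd with Δd having -20 in the Retail component and 0 elsewhere.
So Δx_2 = L_24 · (-20), where L_24 = adj(I−A)_24 / det(I−A) = 0.1270 / 0.2868.
Δx_2 = 0.1270 × (-20) / 0.2868 = -2.54 / 0.2868 ≈ -8.86.

Δx_2 = -8.86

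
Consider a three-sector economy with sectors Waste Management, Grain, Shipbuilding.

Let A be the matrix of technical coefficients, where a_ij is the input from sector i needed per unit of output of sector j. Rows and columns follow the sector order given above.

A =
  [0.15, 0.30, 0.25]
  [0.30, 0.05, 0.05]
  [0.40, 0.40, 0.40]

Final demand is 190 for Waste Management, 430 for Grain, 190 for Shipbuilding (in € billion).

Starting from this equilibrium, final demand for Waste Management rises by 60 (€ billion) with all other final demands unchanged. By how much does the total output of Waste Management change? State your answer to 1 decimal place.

Δx_W = 116.8

I − A =
  [   0.85    -0.30    -0.25]
  [  -0.30     0.95    -0.05]
  [  -0.40    -0.40     0.60]
Cofactors of I−A, C_ij = (−1)^(i+j)·(minor ij) (rows/columns in the sector order above):
  C_11 = (0.95)(0.60) − (-0.05)(-0.40) = 0.5500
  C_12 = −[(-0.30)(0.60) − (-0.05)(-0.40)] = 0.2000
  C_13 = (-0.30)(-0.40) − (0.95)(-0.40) = 0.5000
  C_21 = −[(-0.30)(0.60) − (-0.25)(-0.40)] = 0.2800
  C_22 = (0.85)(0.60) − (-0.25)(-0.40) = 0.4100
  C_23 = −[(0.85)(-0.40) − (-0.30)(-0.40)] = 0.4600
  C_31 = (-0.30)(-0.05) − (-0.25)(0.95) = 0.2525
  C_32 = −[(0.85)(-0.05) − (-0.25)(-0.30)] = 0.1175
  C_33 = (0.85)(0.95) − (-0.30)(-0.30) = 0.7175
det(I−A) = Σ_j (I−A)_1j·C_1j = (0.85)(0.5500) + (-0.30)(0.2000) + (-0.25)(0.5000) = 0.2825
adj(I−A) = Cᵀ =
  [ 0.5500   0.2800   0.2525]
  [ 0.2000   0.4100   0.1175]
  [ 0.5000   0.4600   0.7175]
(I − A)⁻¹ = adj(I−A) / det(I−A) ≈
  [   1.9469     0.9912     0.8938]
  [   0.7080     1.4513     0.4159]
  [   1.7699     1.6283     2.5398]
Δx = (I − A)⁻¹ Δd with Δd having +60 in the Waste Management component and 0 elsewhere.
So Δx_W = L_WW · (+60), where L_WW = adj(I−A)_WW / det(I−A) = 0.5500 / 0.2825.
Δx_W = 0.5500 × (+60) / 0.2825 = 33.00 / 0.2825 ≈ 116.8.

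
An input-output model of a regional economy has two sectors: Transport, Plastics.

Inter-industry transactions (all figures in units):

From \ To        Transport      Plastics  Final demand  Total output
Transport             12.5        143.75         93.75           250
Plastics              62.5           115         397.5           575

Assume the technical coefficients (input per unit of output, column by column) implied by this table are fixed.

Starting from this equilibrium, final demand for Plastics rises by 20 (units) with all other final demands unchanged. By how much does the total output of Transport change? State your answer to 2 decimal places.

Technical coefficients a_ij = z_ij / X_j:
  a_11 = 12.5/250 = 0.05, a_21 = 62.5/250 = 0.25
  a_12 = 143.75/575 = 0.25, a_22 = 115/575 = 0.20
I − A =
  [   0.95    -0.25]
  [  -0.25     0.80]
det(I−A) = (0.95)(0.80) − (-0.25)(-0.25) = 0.6975
adj(I−A) = [[0.80, 0.25], [0.25, 0.95]]
(I − A)⁻¹ = adj(I−A) / det(I−A) ≈
  [   1.1470     0.3584]
  [   0.3584     1.3620]
Δx = (I − A)⁻¹ Δd with Δd having +20 in the Plastics component and 0 elsewhere.
So Δx_1 = L_12 · (+20), where L_12 = adj(I−A)_12 / det(I−A) = 0.25 / 0.6975.
Δx_1 = 0.25 × (+20) / 0.6975 = 5.00 / 0.6975 ≈ 7.17.

Δx_1 = 7.17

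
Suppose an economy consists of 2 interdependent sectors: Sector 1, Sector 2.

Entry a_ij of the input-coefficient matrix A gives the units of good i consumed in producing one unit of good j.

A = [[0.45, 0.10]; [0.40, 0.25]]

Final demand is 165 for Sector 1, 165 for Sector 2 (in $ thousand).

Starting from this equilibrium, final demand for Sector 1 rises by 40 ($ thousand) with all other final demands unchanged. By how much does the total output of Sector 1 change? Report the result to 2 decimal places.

Δx_1 = 80.54

I − A =
  [   0.55    -0.10]
  [  -0.40     0.75]
det(I−A) = (0.55)(0.75) − (-0.10)(-0.40) = 0.3725
adj(I−A) = [[0.75, 0.10], [0.40, 0.55]]
(I − A)⁻¹ = adj(I−A) / det(I−A) ≈
  [   2.0134     0.2685]
  [   1.0738     1.4765]
Δx = (I − A)⁻¹ Δd with Δd having +40 in the Sector 1 component and 0 elsewhere.
So Δx_1 = L_11 · (+40), where L_11 = adj(I−A)_11 / det(I−A) = 0.75 / 0.3725.
Δx_1 = 0.75 × (+40) / 0.3725 = 30.00 / 0.3725 ≈ 80.54.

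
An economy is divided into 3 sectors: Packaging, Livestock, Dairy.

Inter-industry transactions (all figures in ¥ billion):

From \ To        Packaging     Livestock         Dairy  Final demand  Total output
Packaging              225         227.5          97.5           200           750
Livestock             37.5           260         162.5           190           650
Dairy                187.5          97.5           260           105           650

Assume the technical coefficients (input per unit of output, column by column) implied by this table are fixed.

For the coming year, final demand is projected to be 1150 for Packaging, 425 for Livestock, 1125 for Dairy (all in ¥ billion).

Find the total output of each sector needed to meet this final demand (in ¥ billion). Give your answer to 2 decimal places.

x_1 = 3943.30, x_2 = 2793.81, x_3 = 4216.49

Technical coefficients a_ij = z_ij / X_j:
  a_11 = 225/750 = 0.30, a_21 = 37.5/750 = 0.05, a_31 = 187.5/750 = 0.25
  a_12 = 227.5/650 = 0.35, a_22 = 260/650 = 0.40, a_32 = 97.5/650 = 0.15
  a_13 = 97.5/650 = 0.15, a_23 = 162.5/650 = 0.25, a_33 = 260/650 = 0.40
I − A =
  [   0.70    -0.35    -0.15]
  [  -0.05     0.60    -0.25]
  [  -0.25    -0.15     0.60]
Cofactors of I−A, C_ij = (−1)^(i+j)·(minor ij) (rows/columns in the sector order above):
  C_11 = (0.60)(0.60) − (-0.25)(-0.15) = 0.3225
  C_12 = −[(-0.05)(0.60) − (-0.25)(-0.25)] = 0.0925
  C_13 = (-0.05)(-0.15) − (0.60)(-0.25) = 0.1575
  C_21 = −[(-0.35)(0.60) − (-0.15)(-0.15)] = 0.2325
  C_22 = (0.70)(0.60) − (-0.15)(-0.25) = 0.3825
  C_23 = −[(0.70)(-0.15) − (-0.35)(-0.25)] = 0.1925
  C_31 = (-0.35)(-0.25) − (-0.15)(0.60) = 0.1775
  C_32 = −[(0.70)(-0.25) − (-0.15)(-0.05)] = 0.1825
  C_33 = (0.70)(0.60) − (-0.35)(-0.05) = 0.4025
det(I−A) = Σ_j (I−A)_1j·C_1j = (0.70)(0.3225) + (-0.35)(0.0925) + (-0.15)(0.1575) = 0.16975
adj(I−A) = Cᵀ =
  [ 0.3225   0.2325   0.1775]
  [ 0.0925   0.3825   0.1825]
  [ 0.1575   0.1925   0.4025]
(I − A)⁻¹ = adj(I−A) / det(I−A) ≈
  [   1.8999     1.3697     1.0457]
  [   0.5449     2.2533     1.0751]
  [   0.9278     1.1340     2.3711]
x = (I − A)⁻¹ d = adj(I−A)·d / det(I−A), with det(I−A) = 0.16975:
  x_1 = (0.3225·1150 + 0.2325·425 + 0.1775·1125) / 0.16975 = 669.375 / 0.16975 ≈ 3943.30
  x_2 = (0.0925·1150 + 0.3825·425 + 0.1825·1125) / 0.16975 = 474.25 / 0.16975 ≈ 2793.81
  x_3 = (0.1575·1150 + 0.1925·425 + 0.4025·1125) / 0.16975 = 715.75 / 0.16975 ≈ 4216.49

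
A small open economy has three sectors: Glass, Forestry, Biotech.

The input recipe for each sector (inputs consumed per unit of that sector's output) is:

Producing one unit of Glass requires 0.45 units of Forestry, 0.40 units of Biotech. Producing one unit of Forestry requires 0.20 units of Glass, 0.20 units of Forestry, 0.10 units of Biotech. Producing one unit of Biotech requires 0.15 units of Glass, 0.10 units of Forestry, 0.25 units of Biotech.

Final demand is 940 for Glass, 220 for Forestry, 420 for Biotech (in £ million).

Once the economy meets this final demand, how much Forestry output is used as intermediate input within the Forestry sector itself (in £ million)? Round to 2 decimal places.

z_22 = 251.01

I − A =
  [   1.00    -0.20    -0.15]
  [  -0.45     0.80    -0.10]
  [  -0.40    -0.10     0.75]
Cofactors of I−A, C_ij = (−1)^(i+j)·(minor ij) (rows/columns in the sector order above):
  C_11 = (0.80)(0.75) − (-0.10)(-0.10) = 0.5900
  C_12 = −[(-0.45)(0.75) − (-0.10)(-0.40)] = 0.3775
  C_13 = (-0.45)(-0.10) − (0.80)(-0.40) = 0.3650
  C_21 = −[(-0.20)(0.75) − (-0.15)(-0.10)] = 0.1650
  C_22 = (1.00)(0.75) − (-0.15)(-0.40) = 0.6900
  C_23 = −[(1.00)(-0.10) − (-0.20)(-0.40)] = 0.1800
  C_31 = (-0.20)(-0.10) − (-0.15)(0.80) = 0.1400
  C_32 = −[(1.00)(-0.10) − (-0.15)(-0.45)] = 0.1675
  C_33 = (1.00)(0.80) − (-0.20)(-0.45) = 0.7100
det(I−A) = Σ_j (I−A)_1j·C_1j = (1.00)(0.5900) + (-0.20)(0.3775) + (-0.15)(0.3650) = 0.45975
adj(I−A) = Cᵀ =
  [ 0.5900   0.1650   0.1400]
  [ 0.3775   0.6900   0.1675]
  [ 0.3650   0.1800   0.7100]
(I − A)⁻¹ = adj(I−A) / det(I−A) ≈
  [   1.2833     0.3589     0.3045]
  [   0.8211     1.5008     0.3643]
  [   0.7939     0.3915     1.5443]
First solve x = (I − A)⁻¹ d = adj(I−A)·d / det(I−A); in particular x_2 = (0.3775·940 + 0.6900·220 + 0.1675·420) / 0.45975 = 577.00 / 0.45975 ≈ 1255.0299.
Intermediate flow from 2 to 2: z_22 = a_22 · x_2 = 0.20 × 577.00 / 0.45975 = 115.40 / 0.45975 ≈ 251.01.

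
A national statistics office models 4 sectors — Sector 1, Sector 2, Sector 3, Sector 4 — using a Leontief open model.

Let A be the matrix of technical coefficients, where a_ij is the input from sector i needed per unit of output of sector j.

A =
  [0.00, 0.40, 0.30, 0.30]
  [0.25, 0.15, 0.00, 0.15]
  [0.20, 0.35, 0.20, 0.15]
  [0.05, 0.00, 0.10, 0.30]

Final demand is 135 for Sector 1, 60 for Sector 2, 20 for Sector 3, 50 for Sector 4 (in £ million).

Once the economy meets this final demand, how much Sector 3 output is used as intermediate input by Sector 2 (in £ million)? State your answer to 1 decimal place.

I − A =
  [   1.00    -0.40    -0.30    -0.30]
  [  -0.25     0.85     0.00    -0.15]
  [  -0.20    -0.35     0.80    -0.15]
  [  -0.05     0.00    -0.10     0.70]
Compute the cofactors C_ij = (−1)^(i+j)·(3×3 minor ij) of I−A; the adjugate is their transpose:
adj(I−A) = Cᵀ =
  [ 0.45800   0.30200   0.21000   0.30600]
  [ 0.14525   0.48275   0.07725   0.18225]
  [ 0.18925   0.29875   0.50925   0.25425]
  [ 0.05975   0.06425   0.08775   0.52275]
det(I−A) = Σ_j (I−A)_1j·C_1j = (1.00)(0.45800) + (-0.40)(0.14525) + (-0.30)(0.18925) + (-0.30)(0.05975) = 0.3252
(I − A)⁻¹ = adj(I−A) / det(I−A) ≈
  [   1.4084     0.9287     0.6458     0.9410]
  [   0.4466     1.4845     0.2375     0.5604]
  [   0.5819     0.9187     1.5660     0.7818]
  [   0.1837     0.1976     0.2698     1.6075]
First solve x = (I − A)⁻¹ d = adj(I−A)·d / det(I−A); in particular x_2 = (0.14525·135 + 0.48275·60 + 0.07725·20 + 0.18225·50) / 0.3252 = 59.23125 / 0.3252 ≈ 182.138.
Intermediate flow from 3 to 2: z_32 = a_32 · x_2 = 0.35 × 59.23125 / 0.3252 = 20.7309375 / 0.3252 ≈ 63.7.

z_32 = 63.7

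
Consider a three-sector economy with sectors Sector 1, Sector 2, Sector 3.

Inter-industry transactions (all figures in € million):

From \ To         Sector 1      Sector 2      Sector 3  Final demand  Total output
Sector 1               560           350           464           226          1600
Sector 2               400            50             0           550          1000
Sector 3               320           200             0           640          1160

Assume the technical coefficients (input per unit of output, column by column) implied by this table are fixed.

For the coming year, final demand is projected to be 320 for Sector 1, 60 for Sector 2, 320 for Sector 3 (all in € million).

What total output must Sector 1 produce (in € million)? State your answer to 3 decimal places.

x_1 = 1040.092

Technical coefficients a_ij = z_ij / X_j:
  a_11 = 560/1600 = 0.35, a_21 = 400/1600 = 0.25, a_31 = 320/1600 = 0.20
  a_12 = 350/1000 = 0.35, a_22 = 50/1000 = 0.05, a_32 = 200/1000 = 0.20
  a_13 = 464/1160 = 0.40, a_23 = 0/1160 = 0.00, a_33 = 0/1160 = 0.00
I − A =
  [   0.65    -0.35    -0.40]
  [  -0.25     0.95     0.00]
  [  -0.20    -0.20     1.00]
Cofactors of I−A, C_ij = (−1)^(i+j)·(minor ij) (rows/columns in the sector order above):
  C_11 = (0.95)(1.00) − (0.00)(-0.20) = 0.9500
  C_12 = −[(-0.25)(1.00) − (0.00)(-0.20)] = 0.2500
  C_13 = (-0.25)(-0.20) − (0.95)(-0.20) = 0.2400
  C_21 = −[(-0.35)(1.00) − (-0.40)(-0.20)] = 0.4300
  C_22 = (0.65)(1.00) − (-0.40)(-0.20) = 0.5700
  C_23 = −[(0.65)(-0.20) − (-0.35)(-0.20)] = 0.2000
  C_31 = (-0.35)(0.00) − (-0.40)(0.95) = 0.3800
  C_32 = −[(0.65)(0.00) − (-0.40)(-0.25)] = 0.1000
  C_33 = (0.65)(0.95) − (-0.35)(-0.25) = 0.5300
det(I−A) = Σ_j (I−A)_1j·C_1j = (0.65)(0.9500) + (-0.35)(0.2500) + (-0.40)(0.2400) = 0.4340
adj(I−A) = Cᵀ =
  [ 0.9500   0.4300   0.3800]
  [ 0.2500   0.5700   0.1000]
  [ 0.2400   0.2000   0.5300]
(I − A)⁻¹ = adj(I−A) / det(I−A) ≈
  [   2.1889     0.9908     0.8756]
  [   0.5760     1.3134     0.2304]
  [   0.5530     0.4608     1.2212]
x = (I − A)⁻¹ d = adj(I−A)·d / det(I−A), with det(I−A) = 0.4340:
  x_1 = (0.9500·320 + 0.4300·60 + 0.3800·320) / 0.4340 = 451.40 / 0.4340 ≈ 1040.092
  x_2 = (0.2500·320 + 0.5700·60 + 0.1000·320) / 0.4340 = 146.20 / 0.4340 ≈ 336.866
  x_3 = (0.2400·320 + 0.2000·60 + 0.5300·320) / 0.4340 = 258.40 / 0.4340 ≈ 595.392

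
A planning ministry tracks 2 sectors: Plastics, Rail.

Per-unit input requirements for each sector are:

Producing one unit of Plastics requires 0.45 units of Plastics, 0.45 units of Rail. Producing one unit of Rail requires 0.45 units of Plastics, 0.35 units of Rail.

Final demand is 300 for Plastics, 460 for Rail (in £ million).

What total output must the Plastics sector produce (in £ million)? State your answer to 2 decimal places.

I − A =
  [   0.55    -0.45]
  [  -0.45     0.65]
det(I−A) = (0.55)(0.65) − (-0.45)(-0.45) = 0.1550
adj(I−A) = [[0.65, 0.45], [0.45, 0.55]]
(I − A)⁻¹ = adj(I−A) / det(I−A) ≈
  [   4.1935     2.9032]
  [   2.9032     3.5484]
x = (I − A)⁻¹ d = adj(I−A)·d / det(I−A), with det(I−A) = 0.1550:
  x_P = (0.65·300 + 0.45·460) / 0.1550 = 402.00 / 0.1550 ≈ 2593.55
  x_R = (0.45·300 + 0.55·460) / 0.1550 = 388.00 / 0.1550 ≈ 2503.23

x_P = 2593.55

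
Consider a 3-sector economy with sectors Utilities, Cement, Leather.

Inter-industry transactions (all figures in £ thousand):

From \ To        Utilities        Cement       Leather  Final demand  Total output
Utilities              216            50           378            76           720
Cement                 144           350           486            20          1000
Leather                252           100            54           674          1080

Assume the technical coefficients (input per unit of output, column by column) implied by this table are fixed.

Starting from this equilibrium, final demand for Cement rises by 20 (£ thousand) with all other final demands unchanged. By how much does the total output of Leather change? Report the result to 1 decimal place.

Δx_L = 5.9

Technical coefficients a_ij = z_ij / X_j:
  a_UU = 216/720 = 0.30, a_CU = 144/720 = 0.20, a_LU = 252/720 = 0.35
  a_UC = 50/1000 = 0.05, a_CC = 350/1000 = 0.35, a_LC = 100/1000 = 0.10
  a_UL = 378/1080 = 0.35, a_CL = 486/1080 = 0.45, a_LL = 54/1080 = 0.05
I − A =
  [   0.70    -0.05    -0.35]
  [  -0.20     0.65    -0.45]
  [  -0.35    -0.10     0.95]
Cofactors of I−A, C_ij = (−1)^(i+j)·(minor ij) (rows/columns in the sector order above):
  C_11 = (0.65)(0.95) − (-0.45)(-0.10) = 0.5725
  C_12 = −[(-0.20)(0.95) − (-0.45)(-0.35)] = 0.3475
  C_13 = (-0.20)(-0.10) − (0.65)(-0.35) = 0.2475
  C_21 = −[(-0.05)(0.95) − (-0.35)(-0.10)] = 0.0825
  C_22 = (0.70)(0.95) − (-0.35)(-0.35) = 0.5425
  C_23 = −[(0.70)(-0.10) − (-0.05)(-0.35)] = 0.0875
  C_31 = (-0.05)(-0.45) − (-0.35)(0.65) = 0.2500
  C_32 = −[(0.70)(-0.45) − (-0.35)(-0.20)] = 0.3850
  C_33 = (0.70)(0.65) − (-0.05)(-0.20) = 0.4450
det(I−A) = Σ_j (I−A)_1j·C_1j = (0.70)(0.5725) + (-0.05)(0.3475) + (-0.35)(0.2475) = 0.29675
adj(I−A) = Cᵀ =
  [ 0.5725   0.0825   0.2500]
  [ 0.3475   0.5425   0.3850]
  [ 0.2475   0.0875   0.4450]
(I − A)⁻¹ = adj(I−A) / det(I−A) ≈
  [   1.9292     0.2780     0.8425]
  [   1.1710     1.8281     1.2974]
  [   0.8340     0.2949     1.4996]
Δx = (I − A)⁻¹ Δd with Δd having +20 in the Cement component and 0 elsewhere.
So Δx_L = L_LC · (+20), where L_LC = adj(I−A)_LC / det(I−A) = 0.0875 / 0.29675.
Δx_L = 0.0875 × (+20) / 0.29675 = 1.75 / 0.29675 ≈ 5.9.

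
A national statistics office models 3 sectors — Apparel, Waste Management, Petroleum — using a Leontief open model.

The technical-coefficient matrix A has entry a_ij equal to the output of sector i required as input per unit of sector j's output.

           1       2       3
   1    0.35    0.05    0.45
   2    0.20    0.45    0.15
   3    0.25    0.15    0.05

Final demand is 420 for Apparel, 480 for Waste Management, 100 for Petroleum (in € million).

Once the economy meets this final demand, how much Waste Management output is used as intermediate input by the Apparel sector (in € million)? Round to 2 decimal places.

z_21 = 244.03

I − A =
  [   0.65    -0.05    -0.45]
  [  -0.20     0.55    -0.15]
  [  -0.25    -0.15     0.95]
Cofactors of I−A, C_ij = (−1)^(i+j)·(minor ij) (rows/columns in the sector order above):
  C_11 = (0.55)(0.95) − (-0.15)(-0.15) = 0.5000
  C_12 = −[(-0.20)(0.95) − (-0.15)(-0.25)] = 0.2275
  C_13 = (-0.20)(-0.15) − (0.55)(-0.25) = 0.1675
  C_21 = −[(-0.05)(0.95) − (-0.45)(-0.15)] = 0.1150
  C_22 = (0.65)(0.95) − (-0.45)(-0.25) = 0.5050
  C_23 = −[(0.65)(-0.15) − (-0.05)(-0.25)] = 0.1100
  C_31 = (-0.05)(-0.15) − (-0.45)(0.55) = 0.2550
  C_32 = −[(0.65)(-0.15) − (-0.45)(-0.20)] = 0.1875
  C_33 = (0.65)(0.55) − (-0.05)(-0.20) = 0.3475
det(I−A) = Σ_j (I−A)_1j·C_1j = (0.65)(0.5000) + (-0.05)(0.2275) + (-0.45)(0.1675) = 0.23825
adj(I−A) = Cᵀ =
  [ 0.5000   0.1150   0.2550]
  [ 0.2275   0.5050   0.1875]
  [ 0.1675   0.1100   0.3475]
(I − A)⁻¹ = adj(I−A) / det(I−A) ≈
  [   2.0986     0.4827     1.0703]
  [   0.9549     2.1196     0.7870]
  [   0.7030     0.4617     1.4586]
First solve x = (I − A)⁻¹ d = adj(I−A)·d / det(I−A); in particular x_1 = (0.5000·420 + 0.1150·480 + 0.2550·100) / 0.23825 = 290.70 / 0.23825 ≈ 1220.1469.
Intermediate flow from 2 to 1: z_21 = a_21 · x_1 = 0.20 × 290.70 / 0.23825 = 58.14 / 0.23825 ≈ 244.03.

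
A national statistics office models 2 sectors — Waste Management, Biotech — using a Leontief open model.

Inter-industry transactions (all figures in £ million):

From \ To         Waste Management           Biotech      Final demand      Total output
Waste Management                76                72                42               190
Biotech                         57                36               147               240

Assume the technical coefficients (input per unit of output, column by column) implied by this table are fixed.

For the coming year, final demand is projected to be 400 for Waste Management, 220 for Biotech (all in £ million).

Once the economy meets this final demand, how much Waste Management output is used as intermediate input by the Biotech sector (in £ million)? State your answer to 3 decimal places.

z_12 = 180.000

Technical coefficients a_ij = z_ij / X_j:
  a_11 = 76/190 = 0.40, a_21 = 57/190 = 0.30
  a_12 = 72/240 = 0.30, a_22 = 36/240 = 0.15
I − A =
  [   0.60    -0.30]
  [  -0.30     0.85]
det(I−A) = (0.60)(0.85) − (-0.30)(-0.30) = 0.4200
adj(I−A) = [[0.85, 0.30], [0.30, 0.60]]
(I − A)⁻¹ = adj(I−A) / det(I−A) ≈
  [   2.0238     0.7143]
  [   0.7143     1.4286]
First solve x = (I − A)⁻¹ d = adj(I−A)·d / det(I−A); in particular x_2 = (0.30·400 + 0.60·220) / 0.4200 = 252.00 / 0.4200 = 600.00000.
Intermediate flow from 1 to 2: z_12 = a_12 · x_2 = 0.30 × 252.00 / 0.4200 = 75.60 / 0.4200 = 180.000.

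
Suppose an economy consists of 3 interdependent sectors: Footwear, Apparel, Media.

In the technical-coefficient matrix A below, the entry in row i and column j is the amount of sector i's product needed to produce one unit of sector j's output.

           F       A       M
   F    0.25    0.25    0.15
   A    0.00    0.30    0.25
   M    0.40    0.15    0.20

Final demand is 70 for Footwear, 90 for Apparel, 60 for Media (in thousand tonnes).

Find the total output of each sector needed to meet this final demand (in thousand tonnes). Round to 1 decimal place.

I − A =
  [   0.75    -0.25    -0.15]
  [   0.00     0.70    -0.25]
  [  -0.40    -0.15     0.80]
Cofactors of I−A, C_ij = (−1)^(i+j)·(minor ij) (rows/columns in the sector order above):
  C_11 = (0.70)(0.80) − (-0.25)(-0.15) = 0.5225
  C_12 = −[(0.00)(0.80) − (-0.25)(-0.40)] = 0.1000
  C_13 = (0.00)(-0.15) − (0.70)(-0.40) = 0.2800
  C_21 = −[(-0.25)(0.80) − (-0.15)(-0.15)] = 0.2225
  C_22 = (0.75)(0.80) − (-0.15)(-0.40) = 0.5400
  C_23 = −[(0.75)(-0.15) − (-0.25)(-0.40)] = 0.2125
  C_31 = (-0.25)(-0.25) − (-0.15)(0.70) = 0.1675
  C_32 = −[(0.75)(-0.25) − (-0.15)(0.00)] = 0.1875
  C_33 = (0.75)(0.70) − (-0.25)(0.00) = 0.5250
det(I−A) = Σ_j (I−A)_1j·C_1j = (0.75)(0.5225) + (-0.25)(0.1000) + (-0.15)(0.2800) = 0.324875
adj(I−A) = Cᵀ =
  [ 0.5225   0.2225   0.1675]
  [ 0.1000   0.5400   0.1875]
  [ 0.2800   0.2125   0.5250]
(I − A)⁻¹ = adj(I−A) / det(I−A) ≈
  [   1.6083     0.6849     0.5156]
  [   0.3078     1.6622     0.5771]
  [   0.8619     0.6541     1.6160]
x = (I − A)⁻¹ d = adj(I−A)·d / det(I−A), with det(I−A) = 0.324875:
  x_F = (0.5225·70 + 0.2225·90 + 0.1675·60) / 0.324875 = 66.65 / 0.324875 ≈ 205.2
  x_A = (0.1000·70 + 0.5400·90 + 0.1875·60) / 0.324875 = 66.85 / 0.324875 ≈ 205.8
  x_M = (0.2800·70 + 0.2125·90 + 0.5250·60) / 0.324875 = 70.225 / 0.324875 ≈ 216.2

x_F = 205.2, x_A = 205.8, x_M = 216.2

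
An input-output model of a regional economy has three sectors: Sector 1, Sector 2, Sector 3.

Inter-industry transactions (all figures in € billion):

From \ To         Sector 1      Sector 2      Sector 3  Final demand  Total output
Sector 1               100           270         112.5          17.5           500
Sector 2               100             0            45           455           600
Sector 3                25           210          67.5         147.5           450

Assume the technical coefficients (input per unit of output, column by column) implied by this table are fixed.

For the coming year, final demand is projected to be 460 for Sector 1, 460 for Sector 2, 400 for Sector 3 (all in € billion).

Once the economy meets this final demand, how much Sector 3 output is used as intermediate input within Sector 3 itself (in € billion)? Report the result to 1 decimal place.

Technical coefficients a_ij = z_ij / X_j:
  a_11 = 100/500 = 0.20, a_21 = 100/500 = 0.20, a_31 = 25/500 = 0.05
  a_12 = 270/600 = 0.45, a_22 = 0/600 = 0.00, a_32 = 210/600 = 0.35
  a_13 = 112.5/450 = 0.25, a_23 = 45/450 = 0.10, a_33 = 67.5/450 = 0.15
I − A =
  [   0.80    -0.45    -0.25]
  [  -0.20     1.00    -0.10]
  [  -0.05    -0.35     0.85]
Cofactors of I−A, C_ij = (−1)^(i+j)·(minor ij) (rows/columns in the sector order above):
  C_11 = (1.00)(0.85) − (-0.10)(-0.35) = 0.8150
  C_12 = −[(-0.20)(0.85) − (-0.10)(-0.05)] = 0.1750
  C_13 = (-0.20)(-0.35) − (1.00)(-0.05) = 0.1200
  C_21 = −[(-0.45)(0.85) − (-0.25)(-0.35)] = 0.4700
  C_22 = (0.80)(0.85) − (-0.25)(-0.05) = 0.6675
  C_23 = −[(0.80)(-0.35) − (-0.45)(-0.05)] = 0.3025
  C_31 = (-0.45)(-0.10) − (-0.25)(1.00) = 0.2950
  C_32 = −[(0.80)(-0.10) − (-0.25)(-0.20)] = 0.1300
  C_33 = (0.80)(1.00) − (-0.45)(-0.20) = 0.7100
det(I−A) = Σ_j (I−A)_1j·C_1j = (0.80)(0.8150) + (-0.45)(0.1750) + (-0.25)(0.1200) = 0.54325
adj(I−A) = Cᵀ =
  [ 0.8150   0.4700   0.2950]
  [ 0.1750   0.6675   0.1300]
  [ 0.1200   0.3025   0.7100]
(I − A)⁻¹ = adj(I−A) / det(I−A) ≈
  [   1.5002     0.8652     0.5430]
  [   0.3221     1.2287     0.2393]
  [   0.2209     0.5568     1.3069]
First solve x = (I − A)⁻¹ d = adj(I−A)·d / det(I−A); in particular x_3 = (0.1200·460 + 0.3025·460 + 0.7100·400) / 0.54325 = 478.35 / 0.54325 ≈ 880.534.
Intermediate flow from 3 to 3: z_33 = a_33 · x_3 = 0.15 × 478.35 / 0.54325 = 71.7525 / 0.54325 ≈ 132.1.

z_33 = 132.1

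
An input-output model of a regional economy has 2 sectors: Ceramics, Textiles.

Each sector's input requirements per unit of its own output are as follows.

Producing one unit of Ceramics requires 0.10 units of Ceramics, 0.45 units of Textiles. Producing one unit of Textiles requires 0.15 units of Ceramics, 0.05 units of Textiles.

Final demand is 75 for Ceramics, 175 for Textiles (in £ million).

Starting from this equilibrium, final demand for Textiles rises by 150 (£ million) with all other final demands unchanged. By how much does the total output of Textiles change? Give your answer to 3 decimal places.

Δx_2 = 171.429

I − A =
  [   0.90    -0.15]
  [  -0.45     0.95]
det(I−A) = (0.90)(0.95) − (-0.15)(-0.45) = 0.7875
adj(I−A) = [[0.95, 0.15], [0.45, 0.90]]
(I − A)⁻¹ = adj(I−A) / det(I−A) ≈
  [   1.2063     0.1905]
  [   0.5714     1.1429]
Δx = (I − A)⁻¹ Δd with Δd having +150 in the Textiles component and 0 elsewhere.
So Δx_2 = L_22 · (+150), where L_22 = adj(I−A)_22 / det(I−A) = 0.90 / 0.7875.
Δx_2 = 0.90 × (+150) / 0.7875 = 135.00 / 0.7875 ≈ 171.429.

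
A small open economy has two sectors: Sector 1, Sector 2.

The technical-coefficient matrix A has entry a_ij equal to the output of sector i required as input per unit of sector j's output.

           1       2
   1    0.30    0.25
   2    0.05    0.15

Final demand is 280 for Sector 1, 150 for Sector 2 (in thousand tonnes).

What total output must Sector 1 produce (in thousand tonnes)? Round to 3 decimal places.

I − A =
  [   0.70    -0.25]
  [  -0.05     0.85]
det(I−A) = (0.70)(0.85) − (-0.25)(-0.05) = 0.5825
adj(I−A) = [[0.85, 0.25], [0.05, 0.70]]
(I − A)⁻¹ = adj(I−A) / det(I−A) ≈
  [   1.4592     0.4292]
  [   0.0858     1.2017]
x = (I − A)⁻¹ d = adj(I−A)·d / det(I−A), with det(I−A) = 0.5825:
  x_1 = (0.85·280 + 0.25·150) / 0.5825 = 275.50 / 0.5825 ≈ 472.961
  x_2 = (0.05·280 + 0.70·150) / 0.5825 = 119.00 / 0.5825 ≈ 204.292

x_1 = 472.961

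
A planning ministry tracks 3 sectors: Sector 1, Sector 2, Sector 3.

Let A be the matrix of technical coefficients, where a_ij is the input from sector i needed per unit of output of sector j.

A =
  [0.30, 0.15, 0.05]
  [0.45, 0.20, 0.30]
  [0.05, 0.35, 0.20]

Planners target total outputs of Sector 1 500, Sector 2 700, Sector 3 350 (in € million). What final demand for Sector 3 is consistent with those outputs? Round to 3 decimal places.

I − A =
  [   0.70    -0.15    -0.05]
  [  -0.45     0.80    -0.30]
  [  -0.05    -0.35     0.80]
d = (I − A) x:
  d_1 = (+0.70)·500 + (-0.15)·700 + (-0.05)·350 = 227.500
  d_2 = (-0.45)·500 + (+0.80)·700 + (-0.30)·350 = 230.000
  d_3 = (-0.05)·500 + (-0.35)·700 + (+0.80)·350 = 10.000

d_3 = 10.000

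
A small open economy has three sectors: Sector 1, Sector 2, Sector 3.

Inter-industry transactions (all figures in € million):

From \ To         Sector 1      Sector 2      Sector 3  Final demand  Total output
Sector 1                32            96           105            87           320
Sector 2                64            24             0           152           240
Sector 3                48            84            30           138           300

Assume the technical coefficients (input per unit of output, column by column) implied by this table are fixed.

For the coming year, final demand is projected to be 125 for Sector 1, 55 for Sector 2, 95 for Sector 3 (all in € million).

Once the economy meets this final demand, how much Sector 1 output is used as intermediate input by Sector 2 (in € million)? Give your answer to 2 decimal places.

Technical coefficients a_ij = z_ij / X_j:
  a_11 = 32/320 = 0.10, a_21 = 64/320 = 0.20, a_31 = 48/320 = 0.15
  a_12 = 96/240 = 0.40, a_22 = 24/240 = 0.10, a_32 = 84/240 = 0.35
  a_13 = 105/300 = 0.35, a_23 = 0/300 = 0.00, a_33 = 30/300 = 0.10
I − A =
  [   0.90    -0.40    -0.35]
  [  -0.20     0.90     0.00]
  [  -0.15    -0.35     0.90]
Cofactors of I−A, C_ij = (−1)^(i+j)·(minor ij) (rows/columns in the sector order above):
  C_11 = (0.90)(0.90) − (0.00)(-0.35) = 0.8100
  C_12 = −[(-0.20)(0.90) − (0.00)(-0.15)] = 0.1800
  C_13 = (-0.20)(-0.35) − (0.90)(-0.15) = 0.2050
  C_21 = −[(-0.40)(0.90) − (-0.35)(-0.35)] = 0.4825
  C_22 = (0.90)(0.90) − (-0.35)(-0.15) = 0.7575
  C_23 = −[(0.90)(-0.35) − (-0.40)(-0.15)] = 0.3750
  C_31 = (-0.40)(0.00) − (-0.35)(0.90) = 0.3150
  C_32 = −[(0.90)(0.00) − (-0.35)(-0.20)] = 0.0700
  C_33 = (0.90)(0.90) − (-0.40)(-0.20) = 0.7300
det(I−A) = Σ_j (I−A)_1j·C_1j = (0.90)(0.8100) + (-0.40)(0.1800) + (-0.35)(0.2050) = 0.58525
adj(I−A) = Cᵀ =
  [ 0.8100   0.4825   0.3150]
  [ 0.1800   0.7575   0.0700]
  [ 0.2050   0.3750   0.7300]
(I − A)⁻¹ = adj(I−A) / det(I−A) ≈
  [   1.3840     0.8244     0.5382]
  [   0.3076     1.2943     0.1196]
  [   0.3503     0.6408     1.2473]
First solve x = (I − A)⁻¹ d = adj(I−A)·d / det(I−A); in particular x_2 = (0.1800·125 + 0.7575·55 + 0.0700·95) / 0.58525 = 70.8125 / 0.58525 ≈ 120.9953.
Intermediate flow from 1 to 2: z_12 = a_12 · x_2 = 0.40 × 70.8125 / 0.58525 = 28.325 / 0.58525 ≈ 48.40.

z_12 = 48.40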